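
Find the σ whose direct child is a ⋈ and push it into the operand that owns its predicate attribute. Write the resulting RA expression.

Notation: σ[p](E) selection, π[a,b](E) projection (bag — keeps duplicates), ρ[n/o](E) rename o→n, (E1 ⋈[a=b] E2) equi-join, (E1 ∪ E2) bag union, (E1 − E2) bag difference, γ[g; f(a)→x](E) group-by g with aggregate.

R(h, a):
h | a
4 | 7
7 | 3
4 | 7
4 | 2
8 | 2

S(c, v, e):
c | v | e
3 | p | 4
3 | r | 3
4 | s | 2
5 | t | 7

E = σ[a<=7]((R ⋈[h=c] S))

σ filters on a, owned by the left side.
E' = (σ[a<=7](R) ⋈[h=c] S)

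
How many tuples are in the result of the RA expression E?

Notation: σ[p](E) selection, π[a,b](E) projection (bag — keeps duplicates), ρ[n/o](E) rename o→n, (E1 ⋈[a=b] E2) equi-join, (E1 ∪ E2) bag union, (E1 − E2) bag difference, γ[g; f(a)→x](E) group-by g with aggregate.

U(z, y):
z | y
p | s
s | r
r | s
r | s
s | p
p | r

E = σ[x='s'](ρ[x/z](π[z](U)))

Row counts bottom-up:
  U → 6
  π[z](U) → 6
  ρ[x/z](π[z](U)) → 6
  σ[x='s'](ρ[x/z](π[z](U))) → 2

|E| = 2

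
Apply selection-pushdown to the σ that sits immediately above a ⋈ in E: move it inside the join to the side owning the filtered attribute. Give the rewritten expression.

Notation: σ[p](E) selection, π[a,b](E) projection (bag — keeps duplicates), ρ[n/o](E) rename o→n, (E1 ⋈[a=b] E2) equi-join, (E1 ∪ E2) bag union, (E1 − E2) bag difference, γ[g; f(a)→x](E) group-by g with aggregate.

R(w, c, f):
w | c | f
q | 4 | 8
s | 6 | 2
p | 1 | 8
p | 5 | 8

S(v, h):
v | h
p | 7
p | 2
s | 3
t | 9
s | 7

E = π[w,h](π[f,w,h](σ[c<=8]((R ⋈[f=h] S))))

σ filters on c, owned by the left side.
E' = π[w,h](π[f,w,h]((σ[c<=8](R) ⋈[f=h] S)))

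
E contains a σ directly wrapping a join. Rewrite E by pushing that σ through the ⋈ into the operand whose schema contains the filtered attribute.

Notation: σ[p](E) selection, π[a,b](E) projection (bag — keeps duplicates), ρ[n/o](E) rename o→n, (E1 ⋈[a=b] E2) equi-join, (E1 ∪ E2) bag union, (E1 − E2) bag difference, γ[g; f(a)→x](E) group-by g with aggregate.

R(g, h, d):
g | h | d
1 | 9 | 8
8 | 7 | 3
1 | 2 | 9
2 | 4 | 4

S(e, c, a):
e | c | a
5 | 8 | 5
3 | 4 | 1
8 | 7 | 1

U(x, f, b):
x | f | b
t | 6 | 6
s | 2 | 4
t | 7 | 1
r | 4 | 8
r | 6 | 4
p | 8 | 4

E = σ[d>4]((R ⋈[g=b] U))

σ filters on d, owned by the left side.
E' = (σ[d>4](R) ⋈[g=b] U)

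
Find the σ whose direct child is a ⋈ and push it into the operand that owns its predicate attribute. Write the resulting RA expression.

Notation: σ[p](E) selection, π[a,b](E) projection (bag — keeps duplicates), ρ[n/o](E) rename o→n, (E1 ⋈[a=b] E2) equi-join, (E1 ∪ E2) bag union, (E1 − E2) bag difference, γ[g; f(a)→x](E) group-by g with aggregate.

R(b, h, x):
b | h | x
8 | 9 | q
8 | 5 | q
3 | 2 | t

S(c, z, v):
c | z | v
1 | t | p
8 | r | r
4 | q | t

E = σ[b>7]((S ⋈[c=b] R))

σ filters on b, owned by the right side.
E' = (S ⋈[c=b] σ[b>7](R))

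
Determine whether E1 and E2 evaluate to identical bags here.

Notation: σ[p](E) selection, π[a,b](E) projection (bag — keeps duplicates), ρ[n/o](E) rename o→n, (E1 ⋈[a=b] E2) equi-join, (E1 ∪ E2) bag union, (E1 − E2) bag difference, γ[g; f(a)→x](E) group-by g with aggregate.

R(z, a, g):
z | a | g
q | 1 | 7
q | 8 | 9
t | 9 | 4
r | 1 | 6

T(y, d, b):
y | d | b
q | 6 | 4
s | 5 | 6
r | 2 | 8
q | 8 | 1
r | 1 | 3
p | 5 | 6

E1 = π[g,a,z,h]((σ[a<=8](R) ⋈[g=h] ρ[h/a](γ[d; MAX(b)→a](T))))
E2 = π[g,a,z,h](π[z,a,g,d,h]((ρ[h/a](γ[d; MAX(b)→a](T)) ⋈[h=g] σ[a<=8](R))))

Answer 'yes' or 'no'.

E1 per-node cardinality:
  R → 4
  σ[a<=8](R) → 3
  T → 6
  γ[d; MAX(b)→a](T) → 5
  ρ[h/a](γ[d; MAX(b)→a](T)) → 5
  (σ[a<=8](R) ⋈[g=h] ρ[h/a](γ[d; MAX(b)→a](T))) → 1
  π[g,a,z,h]((σ[a<=8](R) ⋈[g=h] ρ[h/a](γ[d; MAX(b)→a](T)))) → 1
E2 per-node cardinality:
  T → 6
  γ[d; MAX(b)→a](T) → 5
  ρ[h/a](γ[d; MAX(b)→a](T)) → 5
  R → 4
  σ[a<=8](R) → 3
  (ρ[h/a](γ[d; MAX(b)→a](T)) ⋈[h=g] σ[a<=8](R)) → 1
  π[z,a,g,d,h]((ρ[h/a](γ[d; MAX(b)→a](T)) ⋈[h=g] σ[a<=8](R))) → 1
  π[g,a,z,h](π[z,a,g,d,h]((ρ[h/a](γ[d; MAX(b)→a](T)) ⋈[h=g] σ[a<=8](R)))) → 1

E1 and E2 produce the same multiset:
g | a | z | h
6 | 1 | r | 6

yes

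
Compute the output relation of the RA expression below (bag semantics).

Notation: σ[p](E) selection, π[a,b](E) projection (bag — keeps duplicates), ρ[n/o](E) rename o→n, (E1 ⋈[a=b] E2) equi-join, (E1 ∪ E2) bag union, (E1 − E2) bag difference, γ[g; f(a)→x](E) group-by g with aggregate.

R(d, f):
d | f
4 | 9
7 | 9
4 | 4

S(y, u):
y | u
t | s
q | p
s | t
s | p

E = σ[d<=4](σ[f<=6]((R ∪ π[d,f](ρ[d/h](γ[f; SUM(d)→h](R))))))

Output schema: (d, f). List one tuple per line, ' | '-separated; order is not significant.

Stepwise |·|:
  R → 3
  R → 3
  γ[f; SUM(d)→h](R) → 2
  ρ[d/h](γ[f; SUM(d)→h](R)) → 2
  π[d,f](ρ[d/h](γ[f; SUM(d)→h](R))) → 2
  (R ∪ π[d,f](ρ[d/h](γ[f; SUM(d)→h](R)))) → 5
  σ[f<=6]((R ∪ π[d,f](ρ[d/h](γ[f; SUM(d)→h](R))))) → 2
  σ[d<=4](σ[f<=6]((R ∪ π[d,f](ρ[d/h](γ[f; SUM(d)→h](R)))))) → 2

== RESULT ==
d | f
4 | 4
4 | 4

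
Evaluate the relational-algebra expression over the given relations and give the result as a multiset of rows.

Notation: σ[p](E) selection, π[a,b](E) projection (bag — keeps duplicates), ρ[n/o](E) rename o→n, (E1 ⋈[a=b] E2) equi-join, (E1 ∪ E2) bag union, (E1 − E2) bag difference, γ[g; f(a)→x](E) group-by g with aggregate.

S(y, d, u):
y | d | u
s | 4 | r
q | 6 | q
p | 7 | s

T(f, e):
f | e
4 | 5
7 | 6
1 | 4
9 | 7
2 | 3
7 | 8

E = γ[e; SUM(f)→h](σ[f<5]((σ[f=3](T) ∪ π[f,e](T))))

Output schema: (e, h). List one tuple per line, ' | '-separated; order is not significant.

Subexpression sizes:
  T → 6
  σ[f=3](T) → 0
  T → 6
  π[f,e](T) → 6
  (σ[f=3](T) ∪ π[f,e](T)) → 6
  σ[f<5]((σ[f=3](T) ∪ π[f,e](T))) → 3
  γ[e; SUM(f)→h](σ[f<5]((σ[f=3](T) ∪ π[f,e](T)))) → 3

== RESULT ==
e | h
3 | 2
4 | 1
5 | 4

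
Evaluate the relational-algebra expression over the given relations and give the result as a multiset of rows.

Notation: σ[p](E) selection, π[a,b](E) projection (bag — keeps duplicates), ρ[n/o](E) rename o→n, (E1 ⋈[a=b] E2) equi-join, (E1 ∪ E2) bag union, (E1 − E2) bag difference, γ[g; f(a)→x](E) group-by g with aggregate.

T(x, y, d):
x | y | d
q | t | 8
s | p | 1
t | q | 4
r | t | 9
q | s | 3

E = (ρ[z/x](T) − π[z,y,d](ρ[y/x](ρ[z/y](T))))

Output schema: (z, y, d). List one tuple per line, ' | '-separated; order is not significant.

Subexpression sizes:
  T → 5
  ρ[z/x](T) → 5
  T → 5
  ρ[z/y](T) → 5
  ρ[y/x](ρ[z/y](T)) → 5
  π[z,y,d](ρ[y/x](ρ[z/y](T))) → 5
  (ρ[z/x](T) − π[z,y,d](ρ[y/x](ρ[z/y](T)))) → 5

== RESULT ==
z | y | d
q | s | 3
q | t | 8
r | t | 9
s | p | 1
t | q | 4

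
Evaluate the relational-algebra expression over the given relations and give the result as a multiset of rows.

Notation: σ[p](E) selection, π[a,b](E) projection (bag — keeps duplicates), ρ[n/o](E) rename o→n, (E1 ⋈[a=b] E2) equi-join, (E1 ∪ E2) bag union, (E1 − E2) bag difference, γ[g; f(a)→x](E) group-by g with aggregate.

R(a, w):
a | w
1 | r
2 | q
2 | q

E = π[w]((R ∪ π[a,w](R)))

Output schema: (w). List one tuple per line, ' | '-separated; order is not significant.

Stepwise |·|:
  R → 3
  R → 3
  π[a,w](R) → 3
  (R ∪ π[a,w](R)) → 6
  π[w]((R ∪ π[a,w](R))) → 6

== RESULT ==
w
q
q
q
q
r
r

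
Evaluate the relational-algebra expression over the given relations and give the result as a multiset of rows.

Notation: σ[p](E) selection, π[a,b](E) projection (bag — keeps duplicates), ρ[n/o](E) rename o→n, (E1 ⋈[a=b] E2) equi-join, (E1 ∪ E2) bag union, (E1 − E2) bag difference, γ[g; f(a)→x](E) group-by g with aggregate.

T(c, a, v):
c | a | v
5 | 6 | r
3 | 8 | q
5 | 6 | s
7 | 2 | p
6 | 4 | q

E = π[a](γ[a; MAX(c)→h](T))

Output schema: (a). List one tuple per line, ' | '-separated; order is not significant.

Row counts bottom-up:
  T → 5
  γ[a; MAX(c)→h](T) → 4
  π[a](γ[a; MAX(c)→h](T)) → 4

== RESULT ==
a
2
4
6
8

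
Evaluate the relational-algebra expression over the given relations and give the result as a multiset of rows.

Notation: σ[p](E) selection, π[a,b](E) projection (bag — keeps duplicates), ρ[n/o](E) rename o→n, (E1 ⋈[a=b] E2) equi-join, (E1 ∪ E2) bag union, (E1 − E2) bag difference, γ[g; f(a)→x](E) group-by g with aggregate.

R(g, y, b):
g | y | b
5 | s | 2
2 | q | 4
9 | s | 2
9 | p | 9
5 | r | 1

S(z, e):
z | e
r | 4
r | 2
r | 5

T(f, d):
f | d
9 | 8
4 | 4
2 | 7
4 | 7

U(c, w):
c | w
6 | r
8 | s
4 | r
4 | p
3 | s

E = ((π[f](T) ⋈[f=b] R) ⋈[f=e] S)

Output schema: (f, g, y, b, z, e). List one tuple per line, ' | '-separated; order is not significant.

Subexpression sizes:
  T → 4
  π[f](T) → 4
  R → 5
  (π[f](T) ⋈[f=b] R) → 5
  S → 3
  ((π[f](T) ⋈[f=b] R) ⋈[f=e] S) → 4

== RESULT ==
f | g | y | b | z | e
2 | 5 | s | 2 | r | 2
2 | 9 | s | 2 | r | 2
4 | 2 | q | 4 | r | 4
4 | 2 | q | 4 | r | 4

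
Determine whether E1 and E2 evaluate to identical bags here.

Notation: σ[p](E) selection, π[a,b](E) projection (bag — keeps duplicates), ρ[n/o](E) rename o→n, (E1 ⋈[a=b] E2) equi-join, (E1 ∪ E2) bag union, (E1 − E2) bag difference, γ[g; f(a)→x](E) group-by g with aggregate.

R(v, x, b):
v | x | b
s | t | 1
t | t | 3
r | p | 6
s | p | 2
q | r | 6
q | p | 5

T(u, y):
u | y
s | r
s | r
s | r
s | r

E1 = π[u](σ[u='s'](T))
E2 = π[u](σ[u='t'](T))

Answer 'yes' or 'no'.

E1 per-node cardinality:
  T → 4
  σ[u='s'](T) → 4
  π[u](σ[u='s'](T)) → 4
E2 per-node cardinality:
  T → 4
  σ[u='t'](T) → 0
  π[u](σ[u='t'](T)) → 0

E1 result:
u
s
s
s
s
E2 result:
u
(0 rows)
Witness: ('s',) appears 4× in E1 but 0× in E2.

no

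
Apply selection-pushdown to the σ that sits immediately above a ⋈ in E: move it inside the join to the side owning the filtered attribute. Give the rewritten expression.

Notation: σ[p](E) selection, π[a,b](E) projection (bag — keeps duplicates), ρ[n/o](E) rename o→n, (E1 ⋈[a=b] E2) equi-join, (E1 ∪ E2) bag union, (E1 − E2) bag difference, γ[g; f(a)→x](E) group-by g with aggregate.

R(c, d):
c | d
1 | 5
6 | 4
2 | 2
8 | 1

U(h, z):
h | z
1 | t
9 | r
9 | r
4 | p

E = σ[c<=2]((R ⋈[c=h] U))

σ filters on c, owned by the left side.
E' = (σ[c<=2](R) ⋈[c=h] U)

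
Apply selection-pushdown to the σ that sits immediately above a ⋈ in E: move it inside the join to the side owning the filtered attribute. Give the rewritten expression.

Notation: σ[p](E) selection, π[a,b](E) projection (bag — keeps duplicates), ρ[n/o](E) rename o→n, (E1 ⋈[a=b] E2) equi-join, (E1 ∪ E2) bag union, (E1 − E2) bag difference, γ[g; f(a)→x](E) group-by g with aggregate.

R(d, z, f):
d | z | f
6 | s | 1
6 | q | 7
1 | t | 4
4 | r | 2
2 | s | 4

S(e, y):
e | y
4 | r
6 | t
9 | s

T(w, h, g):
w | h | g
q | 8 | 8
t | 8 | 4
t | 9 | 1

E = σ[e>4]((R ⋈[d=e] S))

σ filters on e, owned by the right side.
E' = (R ⋈[d=e] σ[e>4](S))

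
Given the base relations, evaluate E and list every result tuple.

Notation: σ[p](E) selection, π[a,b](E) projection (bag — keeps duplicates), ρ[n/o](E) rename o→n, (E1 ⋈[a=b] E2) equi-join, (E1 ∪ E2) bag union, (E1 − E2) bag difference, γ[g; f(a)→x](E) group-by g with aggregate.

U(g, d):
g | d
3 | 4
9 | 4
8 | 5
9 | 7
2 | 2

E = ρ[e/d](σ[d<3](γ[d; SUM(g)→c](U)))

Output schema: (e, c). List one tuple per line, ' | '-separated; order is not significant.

Subexpression sizes:
  U → 5
  γ[d; SUM(g)→c](U) → 4
  σ[d<3](γ[d; SUM(g)→c](U)) → 1
  ρ[e/d](σ[d<3](γ[d; SUM(g)→c](U))) → 1

== RESULT ==
e | c
2 | 2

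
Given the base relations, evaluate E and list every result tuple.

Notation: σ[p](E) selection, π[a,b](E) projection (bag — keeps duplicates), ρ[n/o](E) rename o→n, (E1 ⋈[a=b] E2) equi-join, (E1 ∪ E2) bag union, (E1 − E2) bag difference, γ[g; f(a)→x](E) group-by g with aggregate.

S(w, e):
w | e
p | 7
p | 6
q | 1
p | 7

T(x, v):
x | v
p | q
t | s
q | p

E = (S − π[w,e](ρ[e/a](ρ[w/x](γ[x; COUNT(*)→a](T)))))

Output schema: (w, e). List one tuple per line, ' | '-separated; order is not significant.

Subexpression sizes:
  S → 4
  T → 3
  γ[x; COUNT(*)→a](T) → 3
  ρ[w/x](γ[x; COUNT(*)→a](T)) → 3
  ρ[e/a](ρ[w/x](γ[x; COUNT(*)→a](T))) → 3
  π[w,e](ρ[e/a](ρ[w/x](γ[x; COUNT(*)→a](T)))) → 3
  (S − π[w,e](ρ[e/a](ρ[w/x](γ[x; COUNT(*)→a](T))))) → 3

== RESULT ==
w | e
p | 6
p | 7
p | 7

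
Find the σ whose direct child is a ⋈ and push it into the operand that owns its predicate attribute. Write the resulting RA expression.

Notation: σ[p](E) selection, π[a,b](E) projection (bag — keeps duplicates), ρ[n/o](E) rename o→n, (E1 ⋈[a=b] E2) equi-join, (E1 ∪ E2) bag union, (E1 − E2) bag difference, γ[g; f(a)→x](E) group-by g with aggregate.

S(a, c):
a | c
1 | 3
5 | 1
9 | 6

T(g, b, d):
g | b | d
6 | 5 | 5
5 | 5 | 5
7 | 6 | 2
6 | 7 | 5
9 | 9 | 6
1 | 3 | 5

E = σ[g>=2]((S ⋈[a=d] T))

σ filters on g, owned by the right side.
E' = (S ⋈[a=d] σ[g>=2](T))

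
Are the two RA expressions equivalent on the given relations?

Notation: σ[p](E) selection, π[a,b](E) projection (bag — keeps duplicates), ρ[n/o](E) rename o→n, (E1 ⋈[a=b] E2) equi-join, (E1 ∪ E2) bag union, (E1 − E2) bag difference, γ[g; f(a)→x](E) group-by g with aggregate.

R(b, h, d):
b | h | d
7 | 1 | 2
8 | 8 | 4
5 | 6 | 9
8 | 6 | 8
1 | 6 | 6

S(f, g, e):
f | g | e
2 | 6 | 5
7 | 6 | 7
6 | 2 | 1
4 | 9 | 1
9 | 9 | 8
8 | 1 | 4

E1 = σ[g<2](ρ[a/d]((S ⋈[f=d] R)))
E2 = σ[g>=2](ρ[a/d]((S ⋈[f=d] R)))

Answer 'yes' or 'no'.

E1 per-node cardinality:
  S → 6
  R → 5
  (S ⋈[f=d] R) → 5
  ρ[a/d]((S ⋈[f=d] R)) → 5
  σ[g<2](ρ[a/d]((S ⋈[f=d] R))) → 1
E2 per-node cardinality:
  S → 6
  R → 5
  (S ⋈[f=d] R) → 5
  ρ[a/d]((S ⋈[f=d] R)) → 5
  σ[g>=2](ρ[a/d]((S ⋈[f=d] R))) → 4

E1 result:
f | g | e | b | h | a
8 | 1 | 4 | 8 | 6 | 8
E2 result:
f | g | e | b | h | a
2 | 6 | 5 | 7 | 1 | 2
4 | 9 | 1 | 8 | 8 | 4
6 | 2 | 1 | 1 | 6 | 6
9 | 9 | 8 | 5 | 6 | 9
Witness: (6, 2, 1, 1, 6, 6) appears 0× in E1 but 1× in E2.

no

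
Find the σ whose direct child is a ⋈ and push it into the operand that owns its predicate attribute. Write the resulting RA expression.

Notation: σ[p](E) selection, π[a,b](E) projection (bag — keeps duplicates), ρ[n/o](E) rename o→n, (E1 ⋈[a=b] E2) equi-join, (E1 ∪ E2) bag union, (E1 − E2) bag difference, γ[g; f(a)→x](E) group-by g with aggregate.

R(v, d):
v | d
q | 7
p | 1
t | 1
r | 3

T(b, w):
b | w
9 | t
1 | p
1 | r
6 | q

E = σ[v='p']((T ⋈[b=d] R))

σ filters on v, owned by the right side.
E' = (T ⋈[b=d] σ[v='p'](R))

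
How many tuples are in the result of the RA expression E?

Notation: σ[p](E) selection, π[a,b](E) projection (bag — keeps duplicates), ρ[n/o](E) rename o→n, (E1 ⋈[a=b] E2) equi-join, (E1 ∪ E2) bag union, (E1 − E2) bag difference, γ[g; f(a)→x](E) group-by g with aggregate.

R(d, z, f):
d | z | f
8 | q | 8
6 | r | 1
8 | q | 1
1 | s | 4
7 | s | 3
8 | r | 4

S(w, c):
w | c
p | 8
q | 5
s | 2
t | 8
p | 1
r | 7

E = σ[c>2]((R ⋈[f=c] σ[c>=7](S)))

Per-node cardinality:
  R → 6
  S → 6
  σ[c>=7](S) → 3
  (R ⋈[f=c] σ[c>=7](S)) → 2
  σ[c>2]((R ⋈[f=c] σ[c>=7](S))) → 2

|E| = 2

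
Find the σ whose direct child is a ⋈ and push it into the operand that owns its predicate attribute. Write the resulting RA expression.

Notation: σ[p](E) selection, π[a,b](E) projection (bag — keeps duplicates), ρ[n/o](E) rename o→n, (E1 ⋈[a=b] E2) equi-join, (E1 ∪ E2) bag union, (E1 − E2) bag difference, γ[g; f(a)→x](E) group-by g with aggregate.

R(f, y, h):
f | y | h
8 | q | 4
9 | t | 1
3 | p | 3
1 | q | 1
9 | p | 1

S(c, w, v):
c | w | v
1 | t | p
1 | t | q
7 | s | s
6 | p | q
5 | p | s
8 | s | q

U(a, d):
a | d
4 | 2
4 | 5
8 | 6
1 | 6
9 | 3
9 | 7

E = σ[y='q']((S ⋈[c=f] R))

σ filters on y, owned by the right side.
E' = (S ⋈[c=f] σ[y='q'](R))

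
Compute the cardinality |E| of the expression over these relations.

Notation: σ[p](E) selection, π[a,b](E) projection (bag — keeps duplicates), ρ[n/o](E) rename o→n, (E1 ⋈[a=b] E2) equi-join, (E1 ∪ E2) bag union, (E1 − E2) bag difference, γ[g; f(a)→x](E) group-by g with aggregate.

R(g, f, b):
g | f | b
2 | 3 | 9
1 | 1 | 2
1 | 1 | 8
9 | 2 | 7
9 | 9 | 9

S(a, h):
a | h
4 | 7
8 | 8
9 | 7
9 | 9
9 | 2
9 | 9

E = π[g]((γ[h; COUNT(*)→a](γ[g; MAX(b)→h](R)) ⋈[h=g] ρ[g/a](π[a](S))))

Stepwise |·|:
  R → 5
  γ[g; MAX(b)→h](R) → 3
  γ[h; COUNT(*)→a](γ[g; MAX(b)→h](R)) → 2
  S → 6
  π[a](S) → 6
  ρ[g/a](π[a](S)) → 6
  (γ[h; COUNT(*)→a](γ[g; MAX(b)→h](R)) ⋈[h=g] ρ[g/a](π[a](S))) → 5
  π[g]((γ[h; COUNT(*)→a](γ[g; MAX(b)→h](R)) ⋈[h=g] ρ[g/a](π[a](S)))) → 5

|E| = 5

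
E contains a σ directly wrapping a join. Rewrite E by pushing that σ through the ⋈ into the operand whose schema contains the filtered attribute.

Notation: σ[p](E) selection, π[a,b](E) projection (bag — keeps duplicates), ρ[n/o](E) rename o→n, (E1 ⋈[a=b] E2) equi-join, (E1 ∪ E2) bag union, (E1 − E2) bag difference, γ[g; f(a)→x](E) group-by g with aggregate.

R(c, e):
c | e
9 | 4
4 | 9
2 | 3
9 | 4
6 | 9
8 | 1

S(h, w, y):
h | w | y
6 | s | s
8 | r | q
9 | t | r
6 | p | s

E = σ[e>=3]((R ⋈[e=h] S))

σ filters on e, owned by the left side.
E' = (σ[e>=3](R) ⋈[e=h] S)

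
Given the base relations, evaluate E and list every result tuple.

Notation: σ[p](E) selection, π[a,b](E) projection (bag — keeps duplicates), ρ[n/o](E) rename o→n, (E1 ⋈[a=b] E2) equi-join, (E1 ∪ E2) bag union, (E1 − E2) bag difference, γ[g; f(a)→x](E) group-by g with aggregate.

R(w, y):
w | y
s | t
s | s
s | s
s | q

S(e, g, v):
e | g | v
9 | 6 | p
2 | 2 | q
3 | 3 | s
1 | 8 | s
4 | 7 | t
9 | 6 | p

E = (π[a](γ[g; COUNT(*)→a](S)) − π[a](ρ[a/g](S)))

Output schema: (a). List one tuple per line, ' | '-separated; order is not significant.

Per-node cardinality:
  S → 6
  γ[g; COUNT(*)→a](S) → 5
  π[a](γ[g; COUNT(*)→a](S)) → 5
  S → 6
  ρ[a/g](S) → 6
  π[a](ρ[a/g](S)) → 6
  (π[a](γ[g; COUNT(*)→a](S)) − π[a](ρ[a/g](S))) → 4

== RESULT ==
a
1
1
1
1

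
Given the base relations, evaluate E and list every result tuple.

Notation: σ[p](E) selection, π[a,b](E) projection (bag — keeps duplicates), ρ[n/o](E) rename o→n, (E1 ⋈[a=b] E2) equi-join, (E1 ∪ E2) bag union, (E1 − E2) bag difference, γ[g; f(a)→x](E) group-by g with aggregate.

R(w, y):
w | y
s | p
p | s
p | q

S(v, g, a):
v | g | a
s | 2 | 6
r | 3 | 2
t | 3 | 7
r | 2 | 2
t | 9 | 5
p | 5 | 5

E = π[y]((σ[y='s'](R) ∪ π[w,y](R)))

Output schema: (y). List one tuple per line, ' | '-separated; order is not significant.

Row counts bottom-up:
  R → 3
  σ[y='s'](R) → 1
  R → 3
  π[w,y](R) → 3
  (σ[y='s'](R) ∪ π[w,y](R)) → 4
  π[y]((σ[y='s'](R) ∪ π[w,y](R))) → 4

== RESULT ==
y
p
q
s
s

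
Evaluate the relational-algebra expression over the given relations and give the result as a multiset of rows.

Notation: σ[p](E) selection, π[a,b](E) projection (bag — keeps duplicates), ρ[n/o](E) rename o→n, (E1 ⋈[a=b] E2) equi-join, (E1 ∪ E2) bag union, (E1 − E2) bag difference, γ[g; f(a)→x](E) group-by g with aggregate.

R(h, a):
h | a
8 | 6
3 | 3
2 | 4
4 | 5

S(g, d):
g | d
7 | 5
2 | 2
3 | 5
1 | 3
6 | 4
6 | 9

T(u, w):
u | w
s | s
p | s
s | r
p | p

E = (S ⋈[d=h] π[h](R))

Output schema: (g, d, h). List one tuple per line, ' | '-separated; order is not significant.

Stepwise |·|:
  S → 6
  R → 4
  π[h](R) → 4
  (S ⋈[d=h] π[h](R)) → 3

== RESULT ==
g | d | h
1 | 3 | 3
2 | 2 | 2
6 | 4 | 4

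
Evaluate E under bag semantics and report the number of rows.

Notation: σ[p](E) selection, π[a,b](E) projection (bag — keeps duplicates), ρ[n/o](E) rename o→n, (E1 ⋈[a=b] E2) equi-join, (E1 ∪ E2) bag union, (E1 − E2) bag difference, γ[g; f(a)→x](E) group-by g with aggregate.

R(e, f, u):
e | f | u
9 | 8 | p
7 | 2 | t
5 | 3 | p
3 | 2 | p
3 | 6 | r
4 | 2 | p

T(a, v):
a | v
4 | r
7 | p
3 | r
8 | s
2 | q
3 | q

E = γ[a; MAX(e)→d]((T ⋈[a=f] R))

Per-node cardinality:
  T → 6
  R → 6
  (T ⋈[a=f] R) → 6
  γ[a; MAX(e)→d]((T ⋈[a=f] R)) → 3

|E| = 3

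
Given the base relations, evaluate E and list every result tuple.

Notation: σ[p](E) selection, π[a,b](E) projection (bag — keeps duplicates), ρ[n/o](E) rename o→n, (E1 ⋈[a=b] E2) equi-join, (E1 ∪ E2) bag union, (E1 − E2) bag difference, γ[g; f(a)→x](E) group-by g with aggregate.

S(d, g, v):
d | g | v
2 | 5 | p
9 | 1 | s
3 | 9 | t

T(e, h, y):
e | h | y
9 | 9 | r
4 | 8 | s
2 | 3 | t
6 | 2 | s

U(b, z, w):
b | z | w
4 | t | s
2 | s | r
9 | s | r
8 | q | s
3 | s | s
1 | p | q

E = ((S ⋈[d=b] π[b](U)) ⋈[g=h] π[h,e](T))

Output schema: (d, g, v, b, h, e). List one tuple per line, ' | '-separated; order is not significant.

Stepwise |·|:
  S → 3
  U → 6
  π[b](U) → 6
  (S ⋈[d=b] π[b](U)) → 3
  T → 4
  π[h,e](T) → 4
  ((S ⋈[d=b] π[b](U)) ⋈[g=h] π[h,e](T)) → 1

== RESULT ==
d | g | v | b | h | e
3 | 9 | t | 3 | 9 | 9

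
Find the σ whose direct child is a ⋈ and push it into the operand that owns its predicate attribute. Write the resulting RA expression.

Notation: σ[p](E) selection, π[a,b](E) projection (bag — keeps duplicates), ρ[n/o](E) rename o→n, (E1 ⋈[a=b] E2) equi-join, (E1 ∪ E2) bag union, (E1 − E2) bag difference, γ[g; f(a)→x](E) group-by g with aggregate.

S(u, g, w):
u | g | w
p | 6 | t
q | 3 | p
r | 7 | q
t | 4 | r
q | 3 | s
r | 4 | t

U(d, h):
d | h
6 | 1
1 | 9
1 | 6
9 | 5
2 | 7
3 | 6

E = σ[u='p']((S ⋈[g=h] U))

σ filters on u, owned by the left side.
E' = (σ[u='p'](S) ⋈[g=h] U)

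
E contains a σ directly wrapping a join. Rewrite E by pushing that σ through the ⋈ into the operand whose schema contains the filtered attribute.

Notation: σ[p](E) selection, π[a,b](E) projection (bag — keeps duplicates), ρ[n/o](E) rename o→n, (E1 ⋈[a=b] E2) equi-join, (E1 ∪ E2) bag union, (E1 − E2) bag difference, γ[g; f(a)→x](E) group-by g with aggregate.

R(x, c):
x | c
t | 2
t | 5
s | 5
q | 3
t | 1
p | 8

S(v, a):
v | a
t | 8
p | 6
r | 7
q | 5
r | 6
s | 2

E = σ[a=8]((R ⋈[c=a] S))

σ filters on a, owned by the right side.
E' = (R ⋈[c=a] σ[a=8](S))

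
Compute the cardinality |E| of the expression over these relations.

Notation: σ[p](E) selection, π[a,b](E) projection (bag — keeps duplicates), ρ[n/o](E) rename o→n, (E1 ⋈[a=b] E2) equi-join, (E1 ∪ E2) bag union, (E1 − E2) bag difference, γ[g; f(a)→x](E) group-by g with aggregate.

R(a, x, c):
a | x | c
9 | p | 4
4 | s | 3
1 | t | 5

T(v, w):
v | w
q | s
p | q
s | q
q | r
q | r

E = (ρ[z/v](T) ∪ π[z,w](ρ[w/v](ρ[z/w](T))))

Per-node cardinality:
  T → 5
  ρ[z/v](T) → 5
  T → 5
  ρ[z/w](T) → 5
  ρ[w/v](ρ[z/w](T)) → 5
  π[z,w](ρ[w/v](ρ[z/w](T))) → 5
  (ρ[z/v](T) ∪ π[z,w](ρ[w/v](ρ[z/w](T)))) → 10

|E| = 10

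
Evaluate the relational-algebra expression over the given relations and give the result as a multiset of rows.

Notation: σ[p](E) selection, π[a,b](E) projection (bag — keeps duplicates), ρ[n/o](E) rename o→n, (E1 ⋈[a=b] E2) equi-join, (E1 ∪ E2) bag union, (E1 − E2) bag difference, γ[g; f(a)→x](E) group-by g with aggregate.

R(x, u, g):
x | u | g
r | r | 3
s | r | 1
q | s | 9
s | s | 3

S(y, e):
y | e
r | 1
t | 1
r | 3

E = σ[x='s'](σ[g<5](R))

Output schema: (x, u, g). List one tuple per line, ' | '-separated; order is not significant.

Row counts bottom-up:
  R → 4
  σ[g<5](R) → 3
  σ[x='s'](σ[g<5](R)) → 2

== RESULT ==
x | u | g
s | r | 1
s | s | 3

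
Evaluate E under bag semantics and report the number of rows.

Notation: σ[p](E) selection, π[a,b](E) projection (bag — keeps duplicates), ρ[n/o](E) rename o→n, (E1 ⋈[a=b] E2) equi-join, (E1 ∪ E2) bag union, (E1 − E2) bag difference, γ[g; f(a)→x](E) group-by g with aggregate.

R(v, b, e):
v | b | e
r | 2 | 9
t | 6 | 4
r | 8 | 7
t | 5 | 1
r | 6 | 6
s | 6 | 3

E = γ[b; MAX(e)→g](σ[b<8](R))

Subexpression sizes:
  R → 6
  σ[b<8](R) → 5
  γ[b; MAX(e)→g](σ[b<8](R)) → 3

|E| = 3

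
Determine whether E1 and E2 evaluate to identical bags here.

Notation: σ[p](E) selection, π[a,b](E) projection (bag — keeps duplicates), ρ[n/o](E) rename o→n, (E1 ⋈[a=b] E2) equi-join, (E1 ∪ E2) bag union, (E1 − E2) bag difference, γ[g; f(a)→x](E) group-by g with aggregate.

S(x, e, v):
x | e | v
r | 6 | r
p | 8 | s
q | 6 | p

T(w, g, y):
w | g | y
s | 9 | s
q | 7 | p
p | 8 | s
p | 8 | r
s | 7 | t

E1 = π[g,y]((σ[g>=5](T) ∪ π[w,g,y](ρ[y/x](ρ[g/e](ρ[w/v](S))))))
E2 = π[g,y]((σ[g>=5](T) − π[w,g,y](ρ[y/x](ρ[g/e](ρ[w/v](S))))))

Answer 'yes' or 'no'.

E1 per-node cardinality:
  T → 5
  σ[g>=5](T) → 5
  S → 3
  ρ[w/v](S) → 3
  ρ[g/e](ρ[w/v](S)) → 3
  ρ[y/x](ρ[g/e](ρ[w/v](S))) → 3
  π[w,g,y](ρ[y/x](ρ[g/e](ρ[w/v](S)))) → 3
  (σ[g>=5](T) ∪ π[w,g,y](ρ[y/x](ρ[g/e](ρ[w/v](S))))) → 8
  π[g,y]((σ[g>=5](T) ∪ π[w,g,y](ρ[y/x](ρ[g/e](ρ[w/v](S)))))) → 8
E2 per-node cardinality:
  T → 5
  σ[g>=5](T) → 5
  S → 3
  ρ[w/v](S) → 3
  ρ[g/e](ρ[w/v](S)) → 3
  ρ[y/x](ρ[g/e](ρ[w/v](S))) → 3
  π[w,g,y](ρ[y/x](ρ[g/e](ρ[w/v](S)))) → 3
  (σ[g>=5](T) − π[w,g,y](ρ[y/x](ρ[g/e](ρ[w/v](S))))) → 5
  π[g,y]((σ[g>=5](T) − π[w,g,y](ρ[y/x](ρ[g/e](ρ[w/v](S)))))) → 5

E1 result:
g | y
6 | q
6 | r
7 | p
7 | t
8 | p
8 | r
8 | s
9 | s
E2 result:
g | y
7 | p
7 | t
8 | r
8 | s
9 | s
Witness: (6, 'q') appears 1× in E1 but 0× in E2.

no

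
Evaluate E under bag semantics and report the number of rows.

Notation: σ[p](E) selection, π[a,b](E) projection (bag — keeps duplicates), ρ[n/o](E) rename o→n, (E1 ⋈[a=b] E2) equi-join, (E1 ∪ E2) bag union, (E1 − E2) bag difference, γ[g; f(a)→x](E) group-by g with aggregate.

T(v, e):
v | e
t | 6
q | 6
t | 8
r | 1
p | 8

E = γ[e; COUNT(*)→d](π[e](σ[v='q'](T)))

Stepwise |·|:
  T → 5
  σ[v='q'](T) → 1
  π[e](σ[v='q'](T)) → 1
  γ[e; COUNT(*)→d](π[e](σ[v='q'](T))) → 1

|E| = 1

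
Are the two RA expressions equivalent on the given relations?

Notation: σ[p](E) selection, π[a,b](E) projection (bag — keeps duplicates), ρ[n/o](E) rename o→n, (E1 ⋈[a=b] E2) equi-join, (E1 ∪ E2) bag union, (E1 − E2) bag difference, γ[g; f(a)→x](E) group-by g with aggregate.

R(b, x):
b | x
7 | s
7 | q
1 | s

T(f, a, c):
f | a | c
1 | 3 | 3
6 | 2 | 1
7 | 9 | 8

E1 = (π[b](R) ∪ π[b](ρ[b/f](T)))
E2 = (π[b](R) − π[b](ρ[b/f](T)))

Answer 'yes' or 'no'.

E1 stepwise |·|:
  R → 3
  π[b](R) → 3
  T → 3
  ρ[b/f](T) → 3
  π[b](ρ[b/f](T)) → 3
  (π[b](R) ∪ π[b](ρ[b/f](T))) → 6
E2 stepwise |·|:
  R → 3
  π[b](R) → 3
  T → 3
  ρ[b/f](T) → 3
  π[b](ρ[b/f](T)) → 3
  (π[b](R) − π[b](ρ[b/f](T))) → 1

E1 result:
b
1
1
6
7
7
7
E2 result:
b
7
Witness: (6,) appears 1× in E1 but 0× in E2.

no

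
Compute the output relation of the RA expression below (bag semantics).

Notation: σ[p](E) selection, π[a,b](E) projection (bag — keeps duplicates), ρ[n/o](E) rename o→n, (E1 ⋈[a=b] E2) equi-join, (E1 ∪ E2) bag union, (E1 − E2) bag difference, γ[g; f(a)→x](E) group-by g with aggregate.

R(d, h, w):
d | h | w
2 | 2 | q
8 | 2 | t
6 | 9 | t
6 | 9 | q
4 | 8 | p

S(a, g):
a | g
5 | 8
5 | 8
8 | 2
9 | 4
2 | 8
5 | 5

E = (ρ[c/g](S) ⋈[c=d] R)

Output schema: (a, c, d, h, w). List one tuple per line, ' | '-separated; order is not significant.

Subexpression sizes:
  S → 6
  ρ[c/g](S) → 6
  R → 5
  (ρ[c/g](S) ⋈[c=d] R) → 5

== RESULT ==
a | c | d | h | w
2 | 8 | 8 | 2 | t
5 | 8 | 8 | 2 | t
5 | 8 | 8 | 2 | t
8 | 2 | 2 | 2 | q
9 | 4 | 4 | 8 | p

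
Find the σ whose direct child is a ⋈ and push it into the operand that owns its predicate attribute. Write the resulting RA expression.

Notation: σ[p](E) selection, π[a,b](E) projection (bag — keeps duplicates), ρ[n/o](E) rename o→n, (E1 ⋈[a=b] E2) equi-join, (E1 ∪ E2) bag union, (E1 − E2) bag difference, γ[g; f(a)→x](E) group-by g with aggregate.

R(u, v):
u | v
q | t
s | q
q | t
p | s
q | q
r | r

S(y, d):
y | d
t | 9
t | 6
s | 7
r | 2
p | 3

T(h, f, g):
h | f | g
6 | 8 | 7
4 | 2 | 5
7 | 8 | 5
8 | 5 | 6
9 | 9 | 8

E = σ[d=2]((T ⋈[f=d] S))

σ filters on d, owned by the right side.
E' = (T ⋈[f=d] σ[d=2](S))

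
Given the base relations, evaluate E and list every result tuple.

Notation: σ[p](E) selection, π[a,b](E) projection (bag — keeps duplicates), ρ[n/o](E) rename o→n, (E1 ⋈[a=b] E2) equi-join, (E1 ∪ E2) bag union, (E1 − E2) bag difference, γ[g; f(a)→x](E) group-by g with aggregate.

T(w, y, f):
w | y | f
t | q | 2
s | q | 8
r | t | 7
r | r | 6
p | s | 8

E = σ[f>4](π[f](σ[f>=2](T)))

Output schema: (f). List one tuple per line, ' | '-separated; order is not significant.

Subexpression sizes:
  T → 5
  σ[f>=2](T) → 5
  π[f](σ[f>=2](T)) → 5
  σ[f>4](π[f](σ[f>=2](T))) → 4

== RESULT ==
f
6
7
8
8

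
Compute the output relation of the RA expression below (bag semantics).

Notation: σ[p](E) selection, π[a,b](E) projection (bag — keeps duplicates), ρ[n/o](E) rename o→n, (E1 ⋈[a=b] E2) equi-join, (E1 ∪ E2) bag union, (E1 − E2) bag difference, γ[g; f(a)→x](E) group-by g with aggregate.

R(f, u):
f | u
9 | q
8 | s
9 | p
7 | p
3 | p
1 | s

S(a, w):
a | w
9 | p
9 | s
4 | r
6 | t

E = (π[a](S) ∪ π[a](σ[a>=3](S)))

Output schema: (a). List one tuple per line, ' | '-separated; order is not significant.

Per-node cardinality:
  S → 4
  π[a](S) → 4
  S → 4
  σ[a>=3](S) → 4
  π[a](σ[a>=3](S)) → 4
  (π[a](S) ∪ π[a](σ[a>=3](S))) → 8

== RESULT ==
a
4
4
6
6
9
9
9
9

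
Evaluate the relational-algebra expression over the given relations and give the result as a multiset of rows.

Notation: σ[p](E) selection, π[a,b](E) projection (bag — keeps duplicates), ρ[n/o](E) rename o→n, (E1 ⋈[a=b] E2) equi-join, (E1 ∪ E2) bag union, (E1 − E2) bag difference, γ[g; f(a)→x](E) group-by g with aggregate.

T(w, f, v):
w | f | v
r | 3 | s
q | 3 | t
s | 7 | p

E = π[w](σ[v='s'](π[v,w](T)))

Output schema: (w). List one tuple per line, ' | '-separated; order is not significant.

Row counts bottom-up:
  T → 3
  π[v,w](T) → 3
  σ[v='s'](π[v,w](T)) → 1
  π[w](σ[v='s'](π[v,w](T))) → 1

== RESULT ==
w
r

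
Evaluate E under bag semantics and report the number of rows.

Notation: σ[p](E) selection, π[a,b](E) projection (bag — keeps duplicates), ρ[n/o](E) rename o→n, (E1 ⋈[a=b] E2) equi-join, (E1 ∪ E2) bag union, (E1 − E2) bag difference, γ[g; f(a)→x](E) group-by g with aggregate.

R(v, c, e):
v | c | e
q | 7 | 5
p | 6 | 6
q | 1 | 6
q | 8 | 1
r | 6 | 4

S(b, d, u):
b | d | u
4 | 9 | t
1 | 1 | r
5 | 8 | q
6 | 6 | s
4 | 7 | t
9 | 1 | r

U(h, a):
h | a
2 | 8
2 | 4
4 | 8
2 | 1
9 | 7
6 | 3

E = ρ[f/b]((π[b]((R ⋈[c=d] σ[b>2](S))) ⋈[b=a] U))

Row counts bottom-up:
  R → 5
  S → 6
  σ[b>2](S) → 5
  (R ⋈[c=d] σ[b>2](S)) → 5
  π[b]((R ⋈[c=d] σ[b>2](S))) → 5
  U → 6
  (π[b]((R ⋈[c=d] σ[b>2](S))) ⋈[b=a] U) → 1
  ρ[f/b]((π[b]((R ⋈[c=d] σ[b>2](S))) ⋈[b=a] U)) → 1

|E| = 1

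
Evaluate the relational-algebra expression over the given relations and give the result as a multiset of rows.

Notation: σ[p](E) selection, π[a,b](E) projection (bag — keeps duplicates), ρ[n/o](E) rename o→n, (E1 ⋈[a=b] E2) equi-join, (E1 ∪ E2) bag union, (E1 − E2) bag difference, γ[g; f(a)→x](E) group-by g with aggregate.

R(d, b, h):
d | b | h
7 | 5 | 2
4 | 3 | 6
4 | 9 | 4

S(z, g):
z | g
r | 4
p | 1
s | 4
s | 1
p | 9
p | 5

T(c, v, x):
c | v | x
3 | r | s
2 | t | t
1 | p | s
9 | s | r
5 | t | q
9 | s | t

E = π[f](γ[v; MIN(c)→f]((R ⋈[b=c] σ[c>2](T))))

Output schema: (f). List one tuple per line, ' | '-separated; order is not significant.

Stepwise |·|:
  R → 3
  T → 6
  σ[c>2](T) → 4
  (R ⋈[b=c] σ[c>2](T)) → 4
  γ[v; MIN(c)→f]((R ⋈[b=c] σ[c>2](T))) → 3
  π[f](γ[v; MIN(c)→f]((R ⋈[b=c] σ[c>2](T)))) → 3

== RESULT ==
f
3
5
9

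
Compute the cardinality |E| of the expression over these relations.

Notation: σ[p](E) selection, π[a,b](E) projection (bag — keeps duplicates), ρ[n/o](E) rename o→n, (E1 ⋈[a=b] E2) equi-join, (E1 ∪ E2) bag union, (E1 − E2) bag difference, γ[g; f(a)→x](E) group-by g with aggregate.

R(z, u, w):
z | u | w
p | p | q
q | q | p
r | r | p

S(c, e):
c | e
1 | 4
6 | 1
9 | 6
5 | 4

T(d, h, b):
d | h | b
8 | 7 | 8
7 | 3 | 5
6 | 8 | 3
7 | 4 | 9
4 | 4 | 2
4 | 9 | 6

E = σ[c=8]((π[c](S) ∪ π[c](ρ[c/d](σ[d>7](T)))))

Row counts bottom-up:
  S → 4
  π[c](S) → 4
  T → 6
  σ[d>7](T) → 1
  ρ[c/d](σ[d>7](T)) → 1
  π[c](ρ[c/d](σ[d>7](T))) → 1
  (π[c](S) ∪ π[c](ρ[c/d](σ[d>7](T)))) → 5
  σ[c=8]((π[c](S) ∪ π[c](ρ[c/d](σ[d>7](T))))) → 1

|E| = 1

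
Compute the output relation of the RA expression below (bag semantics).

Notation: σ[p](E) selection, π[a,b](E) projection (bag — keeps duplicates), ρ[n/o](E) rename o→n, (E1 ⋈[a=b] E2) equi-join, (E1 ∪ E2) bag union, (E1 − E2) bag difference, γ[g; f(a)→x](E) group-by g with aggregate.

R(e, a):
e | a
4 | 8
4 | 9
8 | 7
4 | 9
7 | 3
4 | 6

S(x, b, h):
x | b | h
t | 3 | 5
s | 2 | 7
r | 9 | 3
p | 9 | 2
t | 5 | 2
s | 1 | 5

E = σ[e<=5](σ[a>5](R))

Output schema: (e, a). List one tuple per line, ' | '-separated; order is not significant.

Per-node cardinality:
  R → 6
  σ[a>5](R) → 5
  σ[e<=5](σ[a>5](R)) → 4

== RESULT ==
e | a
4 | 6
4 | 8
4 | 9
4 | 9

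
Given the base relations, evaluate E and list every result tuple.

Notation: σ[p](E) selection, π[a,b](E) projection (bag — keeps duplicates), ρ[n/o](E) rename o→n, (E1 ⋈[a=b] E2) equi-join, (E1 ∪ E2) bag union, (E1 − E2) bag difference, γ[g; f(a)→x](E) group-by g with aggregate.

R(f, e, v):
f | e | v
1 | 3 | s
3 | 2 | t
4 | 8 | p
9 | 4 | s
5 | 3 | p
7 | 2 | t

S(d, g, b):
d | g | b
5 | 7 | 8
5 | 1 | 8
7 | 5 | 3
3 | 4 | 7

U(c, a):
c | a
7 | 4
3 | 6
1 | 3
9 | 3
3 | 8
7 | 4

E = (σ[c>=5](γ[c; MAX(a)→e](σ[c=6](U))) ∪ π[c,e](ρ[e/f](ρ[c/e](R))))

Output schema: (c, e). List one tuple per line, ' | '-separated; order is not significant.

Row counts bottom-up:
  U → 6
  σ[c=6](U) → 0
  γ[c; MAX(a)→e](σ[c=6](U)) → 0
  σ[c>=5](γ[c; MAX(a)→e](σ[c=6](U))) → 0
  R → 6
  ρ[c/e](R) → 6
  ρ[e/f](ρ[c/e](R)) → 6
  π[c,e](ρ[e/f](ρ[c/e](R))) → 6
  (σ[c>=5](γ[c; MAX(a)→e](σ[c=6](U))) ∪ π[c,e](ρ[e/f](ρ[c/e](R)))) → 6

== RESULT ==
c | e
2 | 3
2 | 7
3 | 1
3 | 5
4 | 9
8 | 4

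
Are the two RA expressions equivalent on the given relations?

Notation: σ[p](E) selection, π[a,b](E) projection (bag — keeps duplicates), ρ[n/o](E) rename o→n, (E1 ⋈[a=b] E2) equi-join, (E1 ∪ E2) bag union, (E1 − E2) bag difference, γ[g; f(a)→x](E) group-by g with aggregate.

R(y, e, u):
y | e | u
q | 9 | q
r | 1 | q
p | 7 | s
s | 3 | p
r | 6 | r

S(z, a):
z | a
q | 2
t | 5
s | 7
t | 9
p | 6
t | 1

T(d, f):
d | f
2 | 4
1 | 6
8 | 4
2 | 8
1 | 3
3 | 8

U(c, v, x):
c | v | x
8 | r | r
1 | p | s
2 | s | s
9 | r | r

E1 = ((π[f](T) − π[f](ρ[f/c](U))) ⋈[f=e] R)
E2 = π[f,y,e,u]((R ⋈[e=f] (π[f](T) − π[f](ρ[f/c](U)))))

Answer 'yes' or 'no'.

E1 stepwise |·|:
  T → 6
  π[f](T) → 6
  U → 4
  ρ[f/c](U) → 4
  π[f](ρ[f/c](U)) → 4
  (π[f](T) − π[f](ρ[f/c](U))) → 5
  R → 5
  ((π[f](T) − π[f](ρ[f/c](U))) ⋈[f=e] R) → 2
E2 stepwise |·|:
  R → 5
  T → 6
  π[f](T) → 6
  U → 4
  ρ[f/c](U) → 4
  π[f](ρ[f/c](U)) → 4
  (π[f](T) − π[f](ρ[f/c](U))) → 5
  (R ⋈[e=f] (π[f](T) − π[f](ρ[f/c](U)))) → 2
  π[f,y,e,u]((R ⋈[e=f] (π[f](T) − π[f](ρ[f/c](U))))) → 2

E1 and E2 produce the same multiset:
f | y | e | u
3 | s | 3 | p
6 | r | 6 | r

yes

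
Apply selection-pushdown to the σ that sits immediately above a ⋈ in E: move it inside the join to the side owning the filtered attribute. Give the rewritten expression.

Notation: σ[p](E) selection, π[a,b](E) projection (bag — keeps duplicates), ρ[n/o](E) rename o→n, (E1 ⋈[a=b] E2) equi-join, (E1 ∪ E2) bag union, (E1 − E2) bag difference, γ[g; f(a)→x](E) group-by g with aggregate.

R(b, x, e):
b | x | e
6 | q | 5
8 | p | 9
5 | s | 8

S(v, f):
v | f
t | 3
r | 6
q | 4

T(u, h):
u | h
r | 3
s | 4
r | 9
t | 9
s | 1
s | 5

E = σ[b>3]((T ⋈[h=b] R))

σ filters on b, owned by the right side.
E' = (T ⋈[h=b] σ[b>3](R))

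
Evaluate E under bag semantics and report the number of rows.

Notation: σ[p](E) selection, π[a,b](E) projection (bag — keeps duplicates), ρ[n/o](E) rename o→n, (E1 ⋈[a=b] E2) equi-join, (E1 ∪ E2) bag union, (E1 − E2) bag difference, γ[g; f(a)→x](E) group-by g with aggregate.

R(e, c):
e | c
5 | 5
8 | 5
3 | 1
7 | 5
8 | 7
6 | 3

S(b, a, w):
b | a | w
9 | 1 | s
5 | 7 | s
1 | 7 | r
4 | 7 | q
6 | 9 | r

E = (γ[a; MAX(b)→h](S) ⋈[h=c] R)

Stepwise |·|:
  S → 5
  γ[a; MAX(b)→h](S) → 3
  R → 6
  (γ[a; MAX(b)→h](S) ⋈[h=c] R) → 3

|E| = 3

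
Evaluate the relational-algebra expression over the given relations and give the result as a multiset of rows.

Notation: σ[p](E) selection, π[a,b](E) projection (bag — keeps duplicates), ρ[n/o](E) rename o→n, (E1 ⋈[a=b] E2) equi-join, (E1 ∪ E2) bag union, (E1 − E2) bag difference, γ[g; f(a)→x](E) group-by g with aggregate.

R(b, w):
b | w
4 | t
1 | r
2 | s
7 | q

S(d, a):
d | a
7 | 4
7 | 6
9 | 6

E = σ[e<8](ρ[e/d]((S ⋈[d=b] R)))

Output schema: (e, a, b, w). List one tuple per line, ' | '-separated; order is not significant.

Subexpression sizes:
  S → 3
  R → 4
  (S ⋈[d=b] R) → 2
  ρ[e/d]((S ⋈[d=b] R)) → 2
  σ[e<8](ρ[e/d]((S ⋈[d=b] R))) → 2

== RESULT ==
e | a | b | w
7 | 4 | 7 | q
7 | 6 | 7 | q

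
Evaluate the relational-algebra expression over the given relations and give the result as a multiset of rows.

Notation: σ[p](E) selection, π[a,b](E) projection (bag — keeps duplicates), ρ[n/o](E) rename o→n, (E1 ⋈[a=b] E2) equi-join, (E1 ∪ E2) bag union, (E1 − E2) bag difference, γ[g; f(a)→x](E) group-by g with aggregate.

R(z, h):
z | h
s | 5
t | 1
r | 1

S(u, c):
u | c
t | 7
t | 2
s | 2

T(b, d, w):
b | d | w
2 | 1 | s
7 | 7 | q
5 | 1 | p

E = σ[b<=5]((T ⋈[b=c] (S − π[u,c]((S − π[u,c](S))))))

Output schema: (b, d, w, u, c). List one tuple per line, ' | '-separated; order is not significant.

Per-node cardinality:
  T → 3
  S → 3
  S → 3
  S → 3
  π[u,c](S) → 3
  (S − π[u,c](S)) → 0
  π[u,c]((S − π[u,c](S))) → 0
  (S − π[u,c]((S − π[u,c](S)))) → 3
  (T ⋈[b=c] (S − π[u,c]((S − π[u,c](S))))) → 3
  σ[b<=5]((T ⋈[b=c] (S − π[u,c]((S − π[u,c](S)))))) → 2

== RESULT ==
b | d | w | u | c
2 | 1 | s | s | 2
2 | 1 | s | t | 2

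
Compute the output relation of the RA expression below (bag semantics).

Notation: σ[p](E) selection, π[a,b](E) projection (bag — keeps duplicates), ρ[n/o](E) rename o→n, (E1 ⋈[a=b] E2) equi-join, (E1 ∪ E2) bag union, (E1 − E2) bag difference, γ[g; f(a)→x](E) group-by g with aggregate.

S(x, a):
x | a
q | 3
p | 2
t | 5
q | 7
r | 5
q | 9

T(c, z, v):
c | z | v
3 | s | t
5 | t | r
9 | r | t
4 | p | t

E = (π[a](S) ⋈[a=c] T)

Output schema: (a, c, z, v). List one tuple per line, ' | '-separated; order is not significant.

Subexpression sizes:
  S → 6
  π[a](S) → 6
  T → 4
  (π[a](S) ⋈[a=c] T) → 4

== RESULT ==
a | c | z | v
3 | 3 | s | t
5 | 5 | t | r
5 | 5 | t | r
9 | 9 | r | t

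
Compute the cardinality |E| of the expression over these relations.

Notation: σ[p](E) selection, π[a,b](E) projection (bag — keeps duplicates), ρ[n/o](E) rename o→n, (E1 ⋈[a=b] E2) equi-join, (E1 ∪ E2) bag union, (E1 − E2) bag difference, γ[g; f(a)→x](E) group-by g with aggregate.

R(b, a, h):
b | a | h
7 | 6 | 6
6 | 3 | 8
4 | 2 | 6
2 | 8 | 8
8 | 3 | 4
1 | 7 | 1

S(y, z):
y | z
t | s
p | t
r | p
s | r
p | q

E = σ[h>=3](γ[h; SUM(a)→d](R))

Stepwise |·|:
  R → 6
  γ[h; SUM(a)→d](R) → 4
  σ[h>=3](γ[h; SUM(a)→d](R)) → 3

|E| = 3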